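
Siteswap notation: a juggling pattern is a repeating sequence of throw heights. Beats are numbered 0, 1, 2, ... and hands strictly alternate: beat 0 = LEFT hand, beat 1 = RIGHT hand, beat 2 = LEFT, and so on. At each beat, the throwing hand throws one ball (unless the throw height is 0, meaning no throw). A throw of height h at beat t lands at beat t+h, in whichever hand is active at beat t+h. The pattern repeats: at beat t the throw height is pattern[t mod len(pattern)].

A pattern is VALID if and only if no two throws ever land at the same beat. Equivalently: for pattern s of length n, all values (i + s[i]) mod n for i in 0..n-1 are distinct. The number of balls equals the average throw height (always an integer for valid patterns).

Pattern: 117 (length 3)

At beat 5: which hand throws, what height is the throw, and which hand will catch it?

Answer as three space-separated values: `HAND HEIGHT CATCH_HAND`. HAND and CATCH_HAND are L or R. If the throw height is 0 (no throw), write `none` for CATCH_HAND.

Beat 5: 5 mod 2 = 1, so hand = R
Throw height = pattern[5 mod 3] = pattern[2] = 7
Lands at beat 5+7=12, 12 mod 2 = 0, so catch hand = L

Answer: R 7 L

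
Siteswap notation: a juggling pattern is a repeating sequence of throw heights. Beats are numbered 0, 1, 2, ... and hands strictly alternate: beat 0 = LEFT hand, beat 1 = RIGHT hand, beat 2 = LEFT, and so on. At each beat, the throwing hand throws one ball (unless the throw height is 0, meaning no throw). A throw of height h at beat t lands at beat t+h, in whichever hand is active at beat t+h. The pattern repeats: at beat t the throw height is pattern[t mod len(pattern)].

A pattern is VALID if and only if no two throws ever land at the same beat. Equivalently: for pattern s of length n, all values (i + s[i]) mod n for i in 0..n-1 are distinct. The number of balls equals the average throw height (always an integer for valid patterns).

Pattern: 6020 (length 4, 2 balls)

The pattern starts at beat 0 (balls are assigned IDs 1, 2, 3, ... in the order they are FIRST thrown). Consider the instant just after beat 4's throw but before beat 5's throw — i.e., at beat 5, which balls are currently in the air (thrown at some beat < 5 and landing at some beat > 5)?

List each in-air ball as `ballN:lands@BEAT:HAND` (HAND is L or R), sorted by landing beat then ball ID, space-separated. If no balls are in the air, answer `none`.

Beat 0 (L): throw ball1 h=6 -> lands@6:L; in-air after throw: [b1@6:L]
Beat 2 (L): throw ball2 h=2 -> lands@4:L; in-air after throw: [b2@4:L b1@6:L]
Beat 4 (L): throw ball2 h=6 -> lands@10:L; in-air after throw: [b1@6:L b2@10:L]

Answer: ball1:lands@6:L ball2:lands@10:L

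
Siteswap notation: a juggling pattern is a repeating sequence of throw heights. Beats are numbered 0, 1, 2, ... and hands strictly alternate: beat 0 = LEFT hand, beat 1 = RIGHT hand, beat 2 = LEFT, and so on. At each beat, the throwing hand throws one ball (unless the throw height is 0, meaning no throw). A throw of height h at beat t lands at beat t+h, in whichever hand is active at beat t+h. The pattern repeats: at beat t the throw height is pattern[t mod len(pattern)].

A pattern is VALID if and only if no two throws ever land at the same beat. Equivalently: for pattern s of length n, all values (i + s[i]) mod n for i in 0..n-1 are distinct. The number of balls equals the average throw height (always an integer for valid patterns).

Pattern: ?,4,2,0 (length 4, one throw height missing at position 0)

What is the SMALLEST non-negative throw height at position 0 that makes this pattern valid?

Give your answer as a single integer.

i=0: s[i]=? (unknown)
i=1: (1 + 4) mod 4 = 1
i=2: (2 + 2) mod 4 = 0
i=3: (3 + 0) mod 4 = 3
Known residues: [0, 1, 3]; need a permutation of 0..3, so missing residue r = 2
Need (0 + s) mod 4 = 2; smallest s = (2 - 0) mod 4 = 2

Answer: 2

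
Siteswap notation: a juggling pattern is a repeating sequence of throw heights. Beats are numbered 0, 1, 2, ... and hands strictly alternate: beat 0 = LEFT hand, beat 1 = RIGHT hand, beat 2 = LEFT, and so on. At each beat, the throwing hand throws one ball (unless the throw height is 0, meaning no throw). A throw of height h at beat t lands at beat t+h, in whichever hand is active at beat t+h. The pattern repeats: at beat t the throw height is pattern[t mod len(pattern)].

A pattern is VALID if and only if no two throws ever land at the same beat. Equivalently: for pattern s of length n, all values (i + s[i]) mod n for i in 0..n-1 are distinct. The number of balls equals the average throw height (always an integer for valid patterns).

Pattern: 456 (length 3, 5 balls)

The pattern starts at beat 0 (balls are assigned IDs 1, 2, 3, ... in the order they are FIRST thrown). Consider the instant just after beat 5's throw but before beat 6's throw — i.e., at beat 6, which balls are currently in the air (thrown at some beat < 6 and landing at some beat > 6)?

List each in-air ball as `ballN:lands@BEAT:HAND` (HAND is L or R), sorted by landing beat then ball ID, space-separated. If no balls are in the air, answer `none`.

Answer: ball4:lands@7:R ball3:lands@8:L ball1:lands@9:R ball5:lands@11:R

Derivation:
Beat 0 (L): throw ball1 h=4 -> lands@4:L; in-air after throw: [b1@4:L]
Beat 1 (R): throw ball2 h=5 -> lands@6:L; in-air after throw: [b1@4:L b2@6:L]
Beat 2 (L): throw ball3 h=6 -> lands@8:L; in-air after throw: [b1@4:L b2@6:L b3@8:L]
Beat 3 (R): throw ball4 h=4 -> lands@7:R; in-air after throw: [b1@4:L b2@6:L b4@7:R b3@8:L]
Beat 4 (L): throw ball1 h=5 -> lands@9:R; in-air after throw: [b2@6:L b4@7:R b3@8:L b1@9:R]
Beat 5 (R): throw ball5 h=6 -> lands@11:R; in-air after throw: [b2@6:L b4@7:R b3@8:L b1@9:R b5@11:R]
Beat 6 (L): throw ball2 h=4 -> lands@10:L; in-air after throw: [b4@7:R b3@8:L b1@9:R b2@10:L b5@11:R]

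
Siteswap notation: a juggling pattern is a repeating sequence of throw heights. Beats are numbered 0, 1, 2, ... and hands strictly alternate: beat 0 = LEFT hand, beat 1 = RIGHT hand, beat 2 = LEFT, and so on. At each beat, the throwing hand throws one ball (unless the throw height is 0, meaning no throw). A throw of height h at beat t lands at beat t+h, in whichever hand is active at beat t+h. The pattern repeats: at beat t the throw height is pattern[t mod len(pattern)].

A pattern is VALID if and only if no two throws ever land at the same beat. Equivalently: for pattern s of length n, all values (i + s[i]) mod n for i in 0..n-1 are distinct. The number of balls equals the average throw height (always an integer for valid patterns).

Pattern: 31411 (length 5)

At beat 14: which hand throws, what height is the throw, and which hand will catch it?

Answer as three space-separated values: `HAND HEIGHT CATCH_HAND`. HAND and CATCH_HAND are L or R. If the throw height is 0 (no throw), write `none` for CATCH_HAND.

Beat 14: 14 mod 2 = 0, so hand = L
Throw height = pattern[14 mod 5] = pattern[4] = 1
Lands at beat 14+1=15, 15 mod 2 = 1, so catch hand = R

Answer: L 1 R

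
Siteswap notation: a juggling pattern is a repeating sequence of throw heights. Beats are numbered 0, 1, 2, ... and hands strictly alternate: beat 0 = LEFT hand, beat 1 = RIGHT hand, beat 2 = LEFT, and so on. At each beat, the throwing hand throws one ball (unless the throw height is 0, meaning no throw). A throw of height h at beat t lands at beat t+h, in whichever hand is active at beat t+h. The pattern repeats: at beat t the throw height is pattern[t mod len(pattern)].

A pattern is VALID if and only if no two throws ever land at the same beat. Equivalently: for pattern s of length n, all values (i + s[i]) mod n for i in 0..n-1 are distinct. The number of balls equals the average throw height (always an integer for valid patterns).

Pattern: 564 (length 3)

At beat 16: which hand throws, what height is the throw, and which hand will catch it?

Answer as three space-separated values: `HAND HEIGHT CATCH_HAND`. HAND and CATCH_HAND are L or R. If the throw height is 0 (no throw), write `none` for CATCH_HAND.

Beat 16: 16 mod 2 = 0, so hand = L
Throw height = pattern[16 mod 3] = pattern[1] = 6
Lands at beat 16+6=22, 22 mod 2 = 0, so catch hand = L

Answer: L 6 L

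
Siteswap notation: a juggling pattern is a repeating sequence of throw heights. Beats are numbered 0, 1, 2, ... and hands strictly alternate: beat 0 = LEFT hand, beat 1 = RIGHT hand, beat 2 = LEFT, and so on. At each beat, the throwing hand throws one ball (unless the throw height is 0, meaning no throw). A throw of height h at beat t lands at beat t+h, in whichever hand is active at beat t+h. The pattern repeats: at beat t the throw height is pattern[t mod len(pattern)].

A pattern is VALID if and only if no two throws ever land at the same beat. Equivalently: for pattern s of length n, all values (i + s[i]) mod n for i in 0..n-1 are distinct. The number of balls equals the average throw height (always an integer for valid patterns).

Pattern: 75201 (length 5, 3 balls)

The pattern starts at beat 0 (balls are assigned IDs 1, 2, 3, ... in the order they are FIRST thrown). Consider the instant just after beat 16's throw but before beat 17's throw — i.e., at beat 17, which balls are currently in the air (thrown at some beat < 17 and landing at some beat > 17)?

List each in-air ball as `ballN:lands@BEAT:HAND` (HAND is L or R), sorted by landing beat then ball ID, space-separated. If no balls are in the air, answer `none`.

Answer: ball2:lands@21:R ball3:lands@22:L

Derivation:
Beat 0 (L): throw ball1 h=7 -> lands@7:R; in-air after throw: [b1@7:R]
Beat 1 (R): throw ball2 h=5 -> lands@6:L; in-air after throw: [b2@6:L b1@7:R]
Beat 2 (L): throw ball3 h=2 -> lands@4:L; in-air after throw: [b3@4:L b2@6:L b1@7:R]
Beat 4 (L): throw ball3 h=1 -> lands@5:R; in-air after throw: [b3@5:R b2@6:L b1@7:R]
Beat 5 (R): throw ball3 h=7 -> lands@12:L; in-air after throw: [b2@6:L b1@7:R b3@12:L]
Beat 6 (L): throw ball2 h=5 -> lands@11:R; in-air after throw: [b1@7:R b2@11:R b3@12:L]
Beat 7 (R): throw ball1 h=2 -> lands@9:R; in-air after throw: [b1@9:R b2@11:R b3@12:L]
Beat 9 (R): throw ball1 h=1 -> lands@10:L; in-air after throw: [b1@10:L b2@11:R b3@12:L]
Beat 10 (L): throw ball1 h=7 -> lands@17:R; in-air after throw: [b2@11:R b3@12:L b1@17:R]
Beat 11 (R): throw ball2 h=5 -> lands@16:L; in-air after throw: [b3@12:L b2@16:L b1@17:R]
Beat 12 (L): throw ball3 h=2 -> lands@14:L; in-air after throw: [b3@14:L b2@16:L b1@17:R]
Beat 14 (L): throw ball3 h=1 -> lands@15:R; in-air after throw: [b3@15:R b2@16:L b1@17:R]
Beat 15 (R): throw ball3 h=7 -> lands@22:L; in-air after throw: [b2@16:L b1@17:R b3@22:L]
Beat 16 (L): throw ball2 h=5 -> lands@21:R; in-air after throw: [b1@17:R b2@21:R b3@22:L]
Beat 17 (R): throw ball1 h=2 -> lands@19:R; in-air after throw: [b1@19:R b2@21:R b3@22:L]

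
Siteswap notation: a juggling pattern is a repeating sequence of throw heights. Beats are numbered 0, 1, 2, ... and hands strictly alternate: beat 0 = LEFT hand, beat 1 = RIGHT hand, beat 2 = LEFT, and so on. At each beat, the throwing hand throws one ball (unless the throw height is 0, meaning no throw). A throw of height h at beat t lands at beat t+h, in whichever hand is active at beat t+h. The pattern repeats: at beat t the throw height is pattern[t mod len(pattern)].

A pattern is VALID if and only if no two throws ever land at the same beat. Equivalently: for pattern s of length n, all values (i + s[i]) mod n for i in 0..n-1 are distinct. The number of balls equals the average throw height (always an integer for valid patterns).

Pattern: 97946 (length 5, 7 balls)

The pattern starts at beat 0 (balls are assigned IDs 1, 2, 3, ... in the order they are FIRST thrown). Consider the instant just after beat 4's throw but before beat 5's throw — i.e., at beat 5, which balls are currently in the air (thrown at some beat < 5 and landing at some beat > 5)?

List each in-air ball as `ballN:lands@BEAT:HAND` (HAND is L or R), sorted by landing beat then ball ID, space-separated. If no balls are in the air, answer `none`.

Beat 0 (L): throw ball1 h=9 -> lands@9:R; in-air after throw: [b1@9:R]
Beat 1 (R): throw ball2 h=7 -> lands@8:L; in-air after throw: [b2@8:L b1@9:R]
Beat 2 (L): throw ball3 h=9 -> lands@11:R; in-air after throw: [b2@8:L b1@9:R b3@11:R]
Beat 3 (R): throw ball4 h=4 -> lands@7:R; in-air after throw: [b4@7:R b2@8:L b1@9:R b3@11:R]
Beat 4 (L): throw ball5 h=6 -> lands@10:L; in-air after throw: [b4@7:R b2@8:L b1@9:R b5@10:L b3@11:R]
Beat 5 (R): throw ball6 h=9 -> lands@14:L; in-air after throw: [b4@7:R b2@8:L b1@9:R b5@10:L b3@11:R b6@14:L]

Answer: ball4:lands@7:R ball2:lands@8:L ball1:lands@9:R ball5:lands@10:L ball3:lands@11:R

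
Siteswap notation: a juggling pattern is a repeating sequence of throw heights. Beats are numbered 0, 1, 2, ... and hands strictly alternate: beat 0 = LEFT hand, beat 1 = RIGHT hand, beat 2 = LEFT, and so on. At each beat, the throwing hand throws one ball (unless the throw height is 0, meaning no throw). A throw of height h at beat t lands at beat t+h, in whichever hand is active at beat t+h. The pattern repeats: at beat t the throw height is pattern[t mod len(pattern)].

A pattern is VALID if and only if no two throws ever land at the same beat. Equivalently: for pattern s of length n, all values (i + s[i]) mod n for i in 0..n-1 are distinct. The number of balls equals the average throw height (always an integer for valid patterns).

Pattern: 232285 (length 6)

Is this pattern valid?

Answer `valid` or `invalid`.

i=0: (i + s[i]) mod n = (0 + 2) mod 6 = 2
i=1: (i + s[i]) mod n = (1 + 3) mod 6 = 4
i=2: (i + s[i]) mod n = (2 + 2) mod 6 = 4
i=3: (i + s[i]) mod n = (3 + 2) mod 6 = 5
i=4: (i + s[i]) mod n = (4 + 8) mod 6 = 0
i=5: (i + s[i]) mod n = (5 + 5) mod 6 = 4
Residues: [2, 4, 4, 5, 0, 4], distinct: False

Answer: invalid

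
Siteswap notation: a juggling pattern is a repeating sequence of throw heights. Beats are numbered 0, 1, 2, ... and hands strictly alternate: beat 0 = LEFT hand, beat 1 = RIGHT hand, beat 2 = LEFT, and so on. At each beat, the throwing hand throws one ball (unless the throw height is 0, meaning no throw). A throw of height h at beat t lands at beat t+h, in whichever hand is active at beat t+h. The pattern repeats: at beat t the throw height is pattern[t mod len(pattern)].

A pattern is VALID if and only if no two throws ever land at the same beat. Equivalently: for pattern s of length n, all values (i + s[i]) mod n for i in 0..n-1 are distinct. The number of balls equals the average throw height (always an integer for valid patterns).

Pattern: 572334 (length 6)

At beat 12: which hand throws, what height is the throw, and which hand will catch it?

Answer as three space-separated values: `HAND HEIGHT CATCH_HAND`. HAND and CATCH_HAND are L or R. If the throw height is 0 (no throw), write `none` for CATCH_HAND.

Answer: L 5 R

Derivation:
Beat 12: 12 mod 2 = 0, so hand = L
Throw height = pattern[12 mod 6] = pattern[0] = 5
Lands at beat 12+5=17, 17 mod 2 = 1, so catch hand = R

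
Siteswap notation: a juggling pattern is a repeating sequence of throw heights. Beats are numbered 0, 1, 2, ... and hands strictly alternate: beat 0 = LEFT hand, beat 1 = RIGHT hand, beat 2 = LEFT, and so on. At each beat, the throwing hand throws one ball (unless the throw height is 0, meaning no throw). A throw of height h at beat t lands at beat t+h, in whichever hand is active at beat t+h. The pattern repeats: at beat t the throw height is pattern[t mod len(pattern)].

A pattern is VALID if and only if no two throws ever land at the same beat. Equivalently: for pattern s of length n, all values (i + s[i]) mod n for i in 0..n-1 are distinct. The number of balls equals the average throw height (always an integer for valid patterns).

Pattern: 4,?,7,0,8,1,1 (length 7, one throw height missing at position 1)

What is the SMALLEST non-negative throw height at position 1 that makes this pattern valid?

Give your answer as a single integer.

Answer: 0

Derivation:
i=0: (0 + 4) mod 7 = 4
i=1: s[i]=? (unknown)
i=2: (2 + 7) mod 7 = 2
i=3: (3 + 0) mod 7 = 3
i=4: (4 + 8) mod 7 = 5
i=5: (5 + 1) mod 7 = 6
i=6: (6 + 1) mod 7 = 0
Known residues: [0, 2, 3, 4, 5, 6]; need a permutation of 0..6, so missing residue r = 1
Need (1 + s) mod 7 = 1; smallest s = (1 - 1) mod 7 = 0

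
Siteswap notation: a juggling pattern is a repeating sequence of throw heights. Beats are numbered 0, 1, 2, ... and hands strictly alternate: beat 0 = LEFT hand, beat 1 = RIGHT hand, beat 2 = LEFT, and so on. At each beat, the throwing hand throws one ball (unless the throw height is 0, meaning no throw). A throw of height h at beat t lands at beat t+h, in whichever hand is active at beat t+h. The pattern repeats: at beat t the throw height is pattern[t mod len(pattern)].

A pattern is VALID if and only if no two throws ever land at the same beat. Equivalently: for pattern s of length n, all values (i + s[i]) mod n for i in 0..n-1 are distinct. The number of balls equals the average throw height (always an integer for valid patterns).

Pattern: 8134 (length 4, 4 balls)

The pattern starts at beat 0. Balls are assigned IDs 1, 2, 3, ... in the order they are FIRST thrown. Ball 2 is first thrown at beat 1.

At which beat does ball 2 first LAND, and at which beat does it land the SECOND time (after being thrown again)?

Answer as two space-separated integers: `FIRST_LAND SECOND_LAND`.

Beat 0 (L): throw ball1 h=8 -> lands@8:L; in-air after throw: [b1@8:L]
Beat 1 (R): throw ball2 h=1 -> lands@2:L; in-air after throw: [b2@2:L b1@8:L]
Beat 2 (L): throw ball2 h=3 -> lands@5:R; in-air after throw: [b2@5:R b1@8:L]
Beat 3 (R): throw ball3 h=4 -> lands@7:R; in-air after throw: [b2@5:R b3@7:R b1@8:L]
Beat 4 (L): throw ball4 h=8 -> lands@12:L; in-air after throw: [b2@5:R b3@7:R b1@8:L b4@12:L]
Beat 5 (R): throw ball2 h=1 -> lands@6:L; in-air after throw: [b2@6:L b3@7:R b1@8:L b4@12:L]
Ball 2: thrown@1 h=1 -> first land @2; rethrown@2 h=3 -> second land @5

Answer: 2 5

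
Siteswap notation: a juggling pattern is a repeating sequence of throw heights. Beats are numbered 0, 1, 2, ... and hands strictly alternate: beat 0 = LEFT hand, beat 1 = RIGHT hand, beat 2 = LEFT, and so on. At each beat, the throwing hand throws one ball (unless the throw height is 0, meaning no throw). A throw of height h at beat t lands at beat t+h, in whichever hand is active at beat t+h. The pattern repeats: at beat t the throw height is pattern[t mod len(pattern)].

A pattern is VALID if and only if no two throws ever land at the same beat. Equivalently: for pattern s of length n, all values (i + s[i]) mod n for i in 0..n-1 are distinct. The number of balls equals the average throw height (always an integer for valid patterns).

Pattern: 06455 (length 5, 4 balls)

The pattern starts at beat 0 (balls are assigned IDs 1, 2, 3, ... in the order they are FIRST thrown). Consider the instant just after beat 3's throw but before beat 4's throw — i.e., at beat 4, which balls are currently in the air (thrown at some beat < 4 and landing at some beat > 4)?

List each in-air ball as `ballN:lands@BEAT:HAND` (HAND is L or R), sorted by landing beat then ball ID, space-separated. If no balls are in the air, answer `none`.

Answer: ball2:lands@6:L ball1:lands@7:R ball3:lands@8:L

Derivation:
Beat 1 (R): throw ball1 h=6 -> lands@7:R; in-air after throw: [b1@7:R]
Beat 2 (L): throw ball2 h=4 -> lands@6:L; in-air after throw: [b2@6:L b1@7:R]
Beat 3 (R): throw ball3 h=5 -> lands@8:L; in-air after throw: [b2@6:L b1@7:R b3@8:L]
Beat 4 (L): throw ball4 h=5 -> lands@9:R; in-air after throw: [b2@6:L b1@7:R b3@8:L b4@9:R]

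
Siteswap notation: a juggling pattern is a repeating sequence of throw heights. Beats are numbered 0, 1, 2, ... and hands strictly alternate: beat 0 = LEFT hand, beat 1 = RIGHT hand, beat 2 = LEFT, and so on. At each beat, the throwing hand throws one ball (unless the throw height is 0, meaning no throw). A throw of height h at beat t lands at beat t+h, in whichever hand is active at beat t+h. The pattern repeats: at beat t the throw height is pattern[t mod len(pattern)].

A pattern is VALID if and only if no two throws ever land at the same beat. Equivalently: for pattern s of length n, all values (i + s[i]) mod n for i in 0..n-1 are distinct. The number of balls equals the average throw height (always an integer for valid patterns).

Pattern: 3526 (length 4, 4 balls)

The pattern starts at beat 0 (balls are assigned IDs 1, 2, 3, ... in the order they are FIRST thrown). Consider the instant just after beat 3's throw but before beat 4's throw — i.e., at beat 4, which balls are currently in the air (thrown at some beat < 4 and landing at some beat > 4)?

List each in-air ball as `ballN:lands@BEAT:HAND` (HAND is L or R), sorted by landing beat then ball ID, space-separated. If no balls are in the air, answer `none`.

Beat 0 (L): throw ball1 h=3 -> lands@3:R; in-air after throw: [b1@3:R]
Beat 1 (R): throw ball2 h=5 -> lands@6:L; in-air after throw: [b1@3:R b2@6:L]
Beat 2 (L): throw ball3 h=2 -> lands@4:L; in-air after throw: [b1@3:R b3@4:L b2@6:L]
Beat 3 (R): throw ball1 h=6 -> lands@9:R; in-air after throw: [b3@4:L b2@6:L b1@9:R]
Beat 4 (L): throw ball3 h=3 -> lands@7:R; in-air after throw: [b2@6:L b3@7:R b1@9:R]

Answer: ball2:lands@6:L ball1:lands@9:R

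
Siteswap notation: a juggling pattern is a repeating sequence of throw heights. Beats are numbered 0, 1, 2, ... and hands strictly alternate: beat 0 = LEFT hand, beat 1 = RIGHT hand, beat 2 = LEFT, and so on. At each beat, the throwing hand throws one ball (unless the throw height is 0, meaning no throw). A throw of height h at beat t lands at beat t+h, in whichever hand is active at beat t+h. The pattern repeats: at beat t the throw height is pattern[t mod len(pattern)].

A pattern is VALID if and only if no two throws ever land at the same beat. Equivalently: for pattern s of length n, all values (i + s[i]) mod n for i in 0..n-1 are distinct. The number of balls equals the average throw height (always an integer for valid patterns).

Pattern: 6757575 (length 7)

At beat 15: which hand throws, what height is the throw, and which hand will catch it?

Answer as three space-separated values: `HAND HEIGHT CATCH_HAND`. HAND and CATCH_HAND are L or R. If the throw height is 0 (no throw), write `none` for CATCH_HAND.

Beat 15: 15 mod 2 = 1, so hand = R
Throw height = pattern[15 mod 7] = pattern[1] = 7
Lands at beat 15+7=22, 22 mod 2 = 0, so catch hand = L

Answer: R 7 L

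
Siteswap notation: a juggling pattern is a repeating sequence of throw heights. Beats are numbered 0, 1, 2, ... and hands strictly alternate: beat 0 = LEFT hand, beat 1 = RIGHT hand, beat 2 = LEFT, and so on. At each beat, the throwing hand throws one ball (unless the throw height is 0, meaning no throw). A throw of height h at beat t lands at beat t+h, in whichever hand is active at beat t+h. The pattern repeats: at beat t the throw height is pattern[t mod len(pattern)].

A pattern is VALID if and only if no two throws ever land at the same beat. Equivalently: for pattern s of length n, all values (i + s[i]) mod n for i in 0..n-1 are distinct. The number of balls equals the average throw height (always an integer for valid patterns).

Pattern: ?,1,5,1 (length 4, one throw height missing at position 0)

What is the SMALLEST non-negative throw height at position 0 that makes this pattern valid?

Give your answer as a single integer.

Answer: 1

Derivation:
i=0: s[i]=? (unknown)
i=1: (1 + 1) mod 4 = 2
i=2: (2 + 5) mod 4 = 3
i=3: (3 + 1) mod 4 = 0
Known residues: [0, 2, 3]; need a permutation of 0..3, so missing residue r = 1
Need (0 + s) mod 4 = 1; smallest s = (1 - 0) mod 4 = 1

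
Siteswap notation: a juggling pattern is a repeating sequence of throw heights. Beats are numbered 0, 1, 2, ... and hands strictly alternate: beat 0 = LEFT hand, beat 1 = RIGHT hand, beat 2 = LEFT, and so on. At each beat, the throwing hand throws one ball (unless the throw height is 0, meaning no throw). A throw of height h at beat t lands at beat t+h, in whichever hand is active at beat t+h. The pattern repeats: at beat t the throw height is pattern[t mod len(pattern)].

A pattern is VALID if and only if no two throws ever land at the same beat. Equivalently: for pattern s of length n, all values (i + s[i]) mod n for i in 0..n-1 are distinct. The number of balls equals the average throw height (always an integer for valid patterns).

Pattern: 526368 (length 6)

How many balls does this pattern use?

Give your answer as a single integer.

Answer: 5

Derivation:
Pattern = [5, 2, 6, 3, 6, 8], length n = 6
  position 0: throw height = 5, running sum = 5
  position 1: throw height = 2, running sum = 7
  position 2: throw height = 6, running sum = 13
  position 3: throw height = 3, running sum = 16
  position 4: throw height = 6, running sum = 22
  position 5: throw height = 8, running sum = 30
Total sum = 30; balls = sum / n = 30 / 6 = 5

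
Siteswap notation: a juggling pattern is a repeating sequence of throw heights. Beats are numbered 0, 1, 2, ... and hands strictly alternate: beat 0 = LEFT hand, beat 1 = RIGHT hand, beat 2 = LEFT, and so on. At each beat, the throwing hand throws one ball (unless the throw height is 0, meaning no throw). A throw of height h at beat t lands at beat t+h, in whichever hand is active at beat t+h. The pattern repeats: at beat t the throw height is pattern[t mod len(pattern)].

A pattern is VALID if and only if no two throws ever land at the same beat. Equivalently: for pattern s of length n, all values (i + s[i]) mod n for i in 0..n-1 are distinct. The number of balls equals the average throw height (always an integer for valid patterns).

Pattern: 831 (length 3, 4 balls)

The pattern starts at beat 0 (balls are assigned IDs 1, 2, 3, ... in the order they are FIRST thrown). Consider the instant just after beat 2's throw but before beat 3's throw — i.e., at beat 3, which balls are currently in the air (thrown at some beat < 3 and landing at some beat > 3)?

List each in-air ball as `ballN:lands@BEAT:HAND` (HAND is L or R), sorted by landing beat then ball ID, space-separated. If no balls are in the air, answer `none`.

Answer: ball2:lands@4:L ball1:lands@8:L

Derivation:
Beat 0 (L): throw ball1 h=8 -> lands@8:L; in-air after throw: [b1@8:L]
Beat 1 (R): throw ball2 h=3 -> lands@4:L; in-air after throw: [b2@4:L b1@8:L]
Beat 2 (L): throw ball3 h=1 -> lands@3:R; in-air after throw: [b3@3:R b2@4:L b1@8:L]
Beat 3 (R): throw ball3 h=8 -> lands@11:R; in-air after throw: [b2@4:L b1@8:L b3@11:R]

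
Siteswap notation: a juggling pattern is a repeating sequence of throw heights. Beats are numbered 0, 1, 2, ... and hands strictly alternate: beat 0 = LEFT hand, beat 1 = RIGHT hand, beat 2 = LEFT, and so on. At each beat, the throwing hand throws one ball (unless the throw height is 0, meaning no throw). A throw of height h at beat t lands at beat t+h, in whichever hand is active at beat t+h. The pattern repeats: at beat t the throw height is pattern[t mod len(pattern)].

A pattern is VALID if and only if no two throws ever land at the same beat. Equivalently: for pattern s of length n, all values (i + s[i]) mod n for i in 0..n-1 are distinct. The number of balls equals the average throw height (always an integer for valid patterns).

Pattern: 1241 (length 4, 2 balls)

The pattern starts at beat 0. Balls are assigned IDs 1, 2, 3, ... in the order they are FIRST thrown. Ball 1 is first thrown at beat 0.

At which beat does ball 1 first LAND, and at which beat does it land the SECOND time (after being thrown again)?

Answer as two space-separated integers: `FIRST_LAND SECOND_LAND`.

Beat 0 (L): throw ball1 h=1 -> lands@1:R; in-air after throw: [b1@1:R]
Beat 1 (R): throw ball1 h=2 -> lands@3:R; in-air after throw: [b1@3:R]
Beat 2 (L): throw ball2 h=4 -> lands@6:L; in-air after throw: [b1@3:R b2@6:L]
Beat 3 (R): throw ball1 h=1 -> lands@4:L; in-air after throw: [b1@4:L b2@6:L]
Ball 1: thrown@0 h=1 -> first land @1; rethrown@1 h=2 -> second land @3

Answer: 1 3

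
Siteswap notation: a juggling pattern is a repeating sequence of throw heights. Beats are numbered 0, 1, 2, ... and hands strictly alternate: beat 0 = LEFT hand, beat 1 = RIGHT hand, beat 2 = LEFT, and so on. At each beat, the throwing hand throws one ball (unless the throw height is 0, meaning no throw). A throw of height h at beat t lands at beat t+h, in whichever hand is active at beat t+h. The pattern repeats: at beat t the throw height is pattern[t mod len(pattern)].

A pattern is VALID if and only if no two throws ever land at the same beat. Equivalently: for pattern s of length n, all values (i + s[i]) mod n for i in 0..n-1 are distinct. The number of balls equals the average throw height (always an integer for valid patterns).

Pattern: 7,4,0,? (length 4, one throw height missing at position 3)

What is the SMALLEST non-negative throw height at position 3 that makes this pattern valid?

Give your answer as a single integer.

Answer: 1

Derivation:
i=0: (0 + 7) mod 4 = 3
i=1: (1 + 4) mod 4 = 1
i=2: (2 + 0) mod 4 = 2
i=3: s[i]=? (unknown)
Known residues: [1, 2, 3]; need a permutation of 0..3, so missing residue r = 0
Need (3 + s) mod 4 = 0; smallest s = (0 - 3) mod 4 = 1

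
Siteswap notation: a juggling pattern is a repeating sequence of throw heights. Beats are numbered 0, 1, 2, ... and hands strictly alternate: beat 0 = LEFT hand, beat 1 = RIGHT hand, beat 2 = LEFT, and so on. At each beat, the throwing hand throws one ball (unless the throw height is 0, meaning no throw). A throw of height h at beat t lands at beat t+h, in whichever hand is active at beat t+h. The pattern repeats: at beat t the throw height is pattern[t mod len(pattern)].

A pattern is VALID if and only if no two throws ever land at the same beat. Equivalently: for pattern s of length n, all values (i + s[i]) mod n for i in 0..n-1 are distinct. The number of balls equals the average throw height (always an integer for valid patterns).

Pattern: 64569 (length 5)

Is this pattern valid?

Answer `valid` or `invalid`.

i=0: (i + s[i]) mod n = (0 + 6) mod 5 = 1
i=1: (i + s[i]) mod n = (1 + 4) mod 5 = 0
i=2: (i + s[i]) mod n = (2 + 5) mod 5 = 2
i=3: (i + s[i]) mod n = (3 + 6) mod 5 = 4
i=4: (i + s[i]) mod n = (4 + 9) mod 5 = 3
Residues: [1, 0, 2, 4, 3], distinct: True

Answer: valid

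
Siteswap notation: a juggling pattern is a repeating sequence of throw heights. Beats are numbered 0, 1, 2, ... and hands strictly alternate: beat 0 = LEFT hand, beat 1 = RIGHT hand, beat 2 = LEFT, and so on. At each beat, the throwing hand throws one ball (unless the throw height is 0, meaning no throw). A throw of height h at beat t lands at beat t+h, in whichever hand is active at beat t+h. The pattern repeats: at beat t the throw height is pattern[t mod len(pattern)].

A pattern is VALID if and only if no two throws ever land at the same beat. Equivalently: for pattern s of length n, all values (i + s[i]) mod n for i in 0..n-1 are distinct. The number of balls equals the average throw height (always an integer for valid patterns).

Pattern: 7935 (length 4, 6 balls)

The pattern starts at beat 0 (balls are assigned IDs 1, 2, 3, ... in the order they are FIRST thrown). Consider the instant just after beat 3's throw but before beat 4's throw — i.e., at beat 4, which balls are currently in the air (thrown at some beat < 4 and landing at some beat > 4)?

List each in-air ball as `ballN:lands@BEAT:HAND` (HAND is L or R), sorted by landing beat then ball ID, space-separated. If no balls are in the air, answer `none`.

Answer: ball3:lands@5:R ball1:lands@7:R ball4:lands@8:L ball2:lands@10:L

Derivation:
Beat 0 (L): throw ball1 h=7 -> lands@7:R; in-air after throw: [b1@7:R]
Beat 1 (R): throw ball2 h=9 -> lands@10:L; in-air after throw: [b1@7:R b2@10:L]
Beat 2 (L): throw ball3 h=3 -> lands@5:R; in-air after throw: [b3@5:R b1@7:R b2@10:L]
Beat 3 (R): throw ball4 h=5 -> lands@8:L; in-air after throw: [b3@5:R b1@7:R b4@8:L b2@10:L]
Beat 4 (L): throw ball5 h=7 -> lands@11:R; in-air after throw: [b3@5:R b1@7:R b4@8:L b2@10:L b5@11:R]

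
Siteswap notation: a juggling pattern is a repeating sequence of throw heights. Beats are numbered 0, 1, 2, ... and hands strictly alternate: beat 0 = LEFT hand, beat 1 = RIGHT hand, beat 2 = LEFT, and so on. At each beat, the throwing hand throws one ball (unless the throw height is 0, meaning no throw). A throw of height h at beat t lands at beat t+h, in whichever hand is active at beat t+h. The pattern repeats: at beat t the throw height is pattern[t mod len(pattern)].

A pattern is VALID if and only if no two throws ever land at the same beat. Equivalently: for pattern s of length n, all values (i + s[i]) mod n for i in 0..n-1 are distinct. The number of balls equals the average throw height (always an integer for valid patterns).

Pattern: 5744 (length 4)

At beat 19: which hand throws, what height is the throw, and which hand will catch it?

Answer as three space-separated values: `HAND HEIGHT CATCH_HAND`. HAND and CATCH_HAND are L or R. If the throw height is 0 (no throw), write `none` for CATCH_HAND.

Answer: R 4 R

Derivation:
Beat 19: 19 mod 2 = 1, so hand = R
Throw height = pattern[19 mod 4] = pattern[3] = 4
Lands at beat 19+4=23, 23 mod 2 = 1, so catch hand = R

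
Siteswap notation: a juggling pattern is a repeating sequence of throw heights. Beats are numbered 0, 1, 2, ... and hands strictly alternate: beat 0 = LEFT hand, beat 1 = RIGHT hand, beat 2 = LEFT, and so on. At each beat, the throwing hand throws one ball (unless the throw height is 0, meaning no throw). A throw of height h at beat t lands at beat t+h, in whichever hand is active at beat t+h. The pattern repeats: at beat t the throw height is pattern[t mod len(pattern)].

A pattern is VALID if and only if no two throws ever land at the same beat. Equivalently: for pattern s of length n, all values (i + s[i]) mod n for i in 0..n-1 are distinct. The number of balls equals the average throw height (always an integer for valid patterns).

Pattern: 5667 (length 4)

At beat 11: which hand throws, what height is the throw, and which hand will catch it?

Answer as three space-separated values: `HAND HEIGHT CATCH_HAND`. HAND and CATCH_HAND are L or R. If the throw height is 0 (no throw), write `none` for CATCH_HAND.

Answer: R 7 L

Derivation:
Beat 11: 11 mod 2 = 1, so hand = R
Throw height = pattern[11 mod 4] = pattern[3] = 7
Lands at beat 11+7=18, 18 mod 2 = 0, so catch hand = L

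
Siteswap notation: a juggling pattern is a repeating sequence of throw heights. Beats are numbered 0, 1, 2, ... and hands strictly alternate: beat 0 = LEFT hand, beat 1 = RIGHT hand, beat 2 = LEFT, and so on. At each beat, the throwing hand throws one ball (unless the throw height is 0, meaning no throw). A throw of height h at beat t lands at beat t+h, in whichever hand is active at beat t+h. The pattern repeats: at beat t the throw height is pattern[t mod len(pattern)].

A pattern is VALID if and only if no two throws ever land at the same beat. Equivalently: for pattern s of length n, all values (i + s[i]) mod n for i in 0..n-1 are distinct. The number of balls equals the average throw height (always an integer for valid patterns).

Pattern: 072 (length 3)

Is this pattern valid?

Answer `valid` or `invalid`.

i=0: (i + s[i]) mod n = (0 + 0) mod 3 = 0
i=1: (i + s[i]) mod n = (1 + 7) mod 3 = 2
i=2: (i + s[i]) mod n = (2 + 2) mod 3 = 1
Residues: [0, 2, 1], distinct: True

Answer: valid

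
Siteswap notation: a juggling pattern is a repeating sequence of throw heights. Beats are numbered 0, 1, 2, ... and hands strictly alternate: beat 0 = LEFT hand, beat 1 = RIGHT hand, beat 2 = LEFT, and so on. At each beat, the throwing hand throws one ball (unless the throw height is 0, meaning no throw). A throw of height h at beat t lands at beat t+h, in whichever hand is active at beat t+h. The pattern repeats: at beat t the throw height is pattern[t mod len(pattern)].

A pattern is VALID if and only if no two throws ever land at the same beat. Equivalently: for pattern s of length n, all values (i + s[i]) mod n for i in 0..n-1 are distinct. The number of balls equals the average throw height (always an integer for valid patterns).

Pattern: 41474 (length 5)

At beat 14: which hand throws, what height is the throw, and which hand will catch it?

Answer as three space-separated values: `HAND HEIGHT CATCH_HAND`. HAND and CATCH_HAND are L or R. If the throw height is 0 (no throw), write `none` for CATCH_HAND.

Beat 14: 14 mod 2 = 0, so hand = L
Throw height = pattern[14 mod 5] = pattern[4] = 4
Lands at beat 14+4=18, 18 mod 2 = 0, so catch hand = L

Answer: L 4 L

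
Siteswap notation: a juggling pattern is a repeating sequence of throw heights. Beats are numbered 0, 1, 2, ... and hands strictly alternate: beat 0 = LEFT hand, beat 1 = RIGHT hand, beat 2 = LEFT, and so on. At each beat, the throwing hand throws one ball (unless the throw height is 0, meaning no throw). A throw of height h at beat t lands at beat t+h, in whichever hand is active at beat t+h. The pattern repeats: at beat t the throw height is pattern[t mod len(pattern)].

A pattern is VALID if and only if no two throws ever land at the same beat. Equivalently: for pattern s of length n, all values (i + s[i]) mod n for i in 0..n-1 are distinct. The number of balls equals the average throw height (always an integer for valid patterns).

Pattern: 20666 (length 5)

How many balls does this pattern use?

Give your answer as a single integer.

Answer: 4

Derivation:
Pattern = [2, 0, 6, 6, 6], length n = 5
  position 0: throw height = 2, running sum = 2
  position 1: throw height = 0, running sum = 2
  position 2: throw height = 6, running sum = 8
  position 3: throw height = 6, running sum = 14
  position 4: throw height = 6, running sum = 20
Total sum = 20; balls = sum / n = 20 / 5 = 4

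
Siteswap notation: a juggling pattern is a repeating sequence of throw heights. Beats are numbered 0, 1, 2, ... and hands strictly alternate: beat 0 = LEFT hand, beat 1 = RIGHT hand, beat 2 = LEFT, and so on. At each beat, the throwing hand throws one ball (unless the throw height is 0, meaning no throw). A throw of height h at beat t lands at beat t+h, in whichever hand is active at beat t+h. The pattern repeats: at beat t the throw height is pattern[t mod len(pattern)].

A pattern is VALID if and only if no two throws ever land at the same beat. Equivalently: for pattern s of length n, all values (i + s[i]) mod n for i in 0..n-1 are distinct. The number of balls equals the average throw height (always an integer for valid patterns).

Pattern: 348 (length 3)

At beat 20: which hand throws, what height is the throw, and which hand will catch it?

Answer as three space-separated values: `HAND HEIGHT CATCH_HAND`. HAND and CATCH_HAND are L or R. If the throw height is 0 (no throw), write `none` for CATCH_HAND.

Beat 20: 20 mod 2 = 0, so hand = L
Throw height = pattern[20 mod 3] = pattern[2] = 8
Lands at beat 20+8=28, 28 mod 2 = 0, so catch hand = L

Answer: L 8 L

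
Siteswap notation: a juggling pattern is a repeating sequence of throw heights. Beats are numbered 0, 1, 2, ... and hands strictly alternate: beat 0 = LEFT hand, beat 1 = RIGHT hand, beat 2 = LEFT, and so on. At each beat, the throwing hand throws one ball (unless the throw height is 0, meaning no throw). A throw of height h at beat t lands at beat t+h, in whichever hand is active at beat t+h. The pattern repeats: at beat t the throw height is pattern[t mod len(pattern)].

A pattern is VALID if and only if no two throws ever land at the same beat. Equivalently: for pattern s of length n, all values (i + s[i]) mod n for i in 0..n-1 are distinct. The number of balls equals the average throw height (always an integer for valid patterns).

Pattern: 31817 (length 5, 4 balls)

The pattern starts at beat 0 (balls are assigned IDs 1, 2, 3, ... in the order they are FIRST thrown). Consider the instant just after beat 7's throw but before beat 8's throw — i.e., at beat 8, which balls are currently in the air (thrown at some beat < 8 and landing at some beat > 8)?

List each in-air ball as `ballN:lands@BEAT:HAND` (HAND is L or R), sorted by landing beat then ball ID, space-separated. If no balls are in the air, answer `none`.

Answer: ball2:lands@10:L ball1:lands@11:R ball4:lands@15:R

Derivation:
Beat 0 (L): throw ball1 h=3 -> lands@3:R; in-air after throw: [b1@3:R]
Beat 1 (R): throw ball2 h=1 -> lands@2:L; in-air after throw: [b2@2:L b1@3:R]
Beat 2 (L): throw ball2 h=8 -> lands@10:L; in-air after throw: [b1@3:R b2@10:L]
Beat 3 (R): throw ball1 h=1 -> lands@4:L; in-air after throw: [b1@4:L b2@10:L]
Beat 4 (L): throw ball1 h=7 -> lands@11:R; in-air after throw: [b2@10:L b1@11:R]
Beat 5 (R): throw ball3 h=3 -> lands@8:L; in-air after throw: [b3@8:L b2@10:L b1@11:R]
Beat 6 (L): throw ball4 h=1 -> lands@7:R; in-air after throw: [b4@7:R b3@8:L b2@10:L b1@11:R]
Beat 7 (R): throw ball4 h=8 -> lands@15:R; in-air after throw: [b3@8:L b2@10:L b1@11:R b4@15:R]
Beat 8 (L): throw ball3 h=1 -> lands@9:R; in-air after throw: [b3@9:R b2@10:L b1@11:R b4@15:R]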